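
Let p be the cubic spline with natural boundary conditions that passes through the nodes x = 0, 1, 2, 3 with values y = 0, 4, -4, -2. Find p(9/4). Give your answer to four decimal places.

With σ_i denoting the second derivative at x_i, h_i = 1, 1, 1, and Δ_i = (y_(i+1) − y_i)/h_i = 4, -8, 2:
  1·σ_0 + 4·σ_1 + 1·σ_2 = 6(Δ_1 - Δ_0) = -72
  1·σ_1 + 4·σ_2 + 1·σ_3 = 6(Δ_2 - Δ_1) = 60
Natural end conditions: σ_0 = σ_3 = 0.
Hence σ_0 = 0, σ_1 = -116/5, σ_2 = 104/5, σ_3 = 0.
On [2, 3], p(x) = -4 - 74/15·(x - 2) + 52/5·(x - 2)² - 52/15·(x - 2)³.
With (x - 2) = 1/4: p(9/4) = -371/80.

-4.6375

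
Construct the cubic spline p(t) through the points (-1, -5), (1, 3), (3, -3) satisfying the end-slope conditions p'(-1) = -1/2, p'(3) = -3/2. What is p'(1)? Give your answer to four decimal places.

With m_i denoting the second derivative at x_i, h_i = 2, 2, and Δ_i = (y_(i+1) − y_i)/h_i = 4, -3:
  2·m_0 + 8·m_1 + 2·m_2 = 6(Δ_1 - Δ_0) = -42
Clamped end conditions give two more equations: 2h_0·m_0 + h_0·m_1 = 6(Δ_0 - p'(-1)) = 27 and h_1·m_1 + 2h_1·m_2 = 6(p'(3) - Δ_1) = 9.
Hence m_0 = 47/4, m_1 = -10, m_2 = 29/4.
On [1, 3], p'(t) = b_1 + 2c_1·(t - 1) + 3d_1·(t - 1)² with b_1 = Δ_1 - h_1(2m_1 + m_2)/6 = 5/4, c_1 = m_1/2 = -5, d_1 = (m_2 - m_1)/(6h_1) = 23/16. So p'(1) = 5/4.

1.2500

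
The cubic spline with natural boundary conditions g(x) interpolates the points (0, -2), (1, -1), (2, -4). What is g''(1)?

-6

Put M_i = g'' at the i-th knot. Here h = (1, 1) and Δ = (1, -3), so the interior equations h_(i-1)·M_(i-1) + 2(h_(i-1)+h_i)·M_i + h_i·M_(i+1) = 6(Δ_i − Δ_(i-1)) read
  1·M_0 + 4·M_1 + 1·M_2 = 6(Δ_1 - Δ_0) = -24
Natural end conditions: M_0 = M_2 = 0.
Solving the tridiagonal system: M_0 = 0, M_1 = -6, M_2 = 0.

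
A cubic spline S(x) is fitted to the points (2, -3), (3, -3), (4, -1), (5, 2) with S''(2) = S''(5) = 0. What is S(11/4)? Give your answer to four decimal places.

-3.1531

With σ_i denoting the second derivative at x_i, h_i = 1, 1, 1, and Δ_i = (y_(i+1) − y_i)/h_i = 0, 2, 3:
  1·σ_0 + 4·σ_1 + 1·σ_2 = 6(Δ_1 - Δ_0) = 12
  1·σ_1 + 4·σ_2 + 1·σ_3 = 6(Δ_2 - Δ_1) = 6
Natural end conditions: σ_0 = σ_3 = 0.
Solving: σ_0 = 0, σ_1 = 14/5, σ_2 = 4/5, σ_3 = 0.
On [2, 3], S(x) = -3 - 7/15·(x - 2) + 0·(x - 2)² + 7/15·(x - 2)³.
With (x - 2) = 3/4: S(11/4) = -1009/320.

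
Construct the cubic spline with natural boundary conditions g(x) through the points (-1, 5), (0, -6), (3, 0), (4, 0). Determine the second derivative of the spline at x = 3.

Write σ_i for g''(x_i). With h_i = 1, 3, 1 and divided differences Δ_i = -11, 2, 0, the continuity of g' gives the tridiagonal system
  1·σ_0 + 8·σ_1 + 3·σ_2 = 6(Δ_1 - Δ_0) = 78
  3·σ_1 + 8·σ_2 + 1·σ_3 = 6(Δ_2 - Δ_1) = -12
Natural end conditions: σ_0 = σ_3 = 0.
Solving: σ_0 = 0, σ_1 = 12, σ_2 = -6, σ_3 = 0.

-6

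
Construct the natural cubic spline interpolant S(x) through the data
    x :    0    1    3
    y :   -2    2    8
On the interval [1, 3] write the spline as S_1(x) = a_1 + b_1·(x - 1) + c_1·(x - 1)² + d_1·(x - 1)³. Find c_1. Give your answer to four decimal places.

With M_i denoting the second derivative at x_i, h_i = 1, 2, and Δ_i = (y_(i+1) − y_i)/h_i = 4, 3:
  1·M_0 + 6·M_1 + 2·M_2 = 6(Δ_1 - Δ_0) = -6
Natural end conditions: M_0 = M_2 = 0.
Forward elimination and back-substitution give M_0 = 0, M_1 = -1, M_2 = 0.
On [1, 3], with S_1(x) = a_1 + b_1·(x - 1) + c_1·(x - 1)² + d_1·(x - 1)³: c_1 = M_1/2 = -1/2, d_1 = (M_2 - M_1)/(6h_1) = 1/12, b_1 = Δ_1 - h_1(2M_1 + M_2)/6 = 11/3.

-0.5000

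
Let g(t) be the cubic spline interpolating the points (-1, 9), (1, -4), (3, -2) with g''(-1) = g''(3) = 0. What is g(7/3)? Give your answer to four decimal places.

-3.7778

Write M_i for g''(x_i). With h_i = 2, 2 and divided differences Δ_i = -13/2, 1, the continuity of g' gives the tridiagonal system
  2·M_0 + 8·M_1 + 2·M_2 = 6(Δ_1 - Δ_0) = 45
Natural end conditions: M_0 = M_2 = 0.
Hence M_0 = 0, M_1 = 45/8, M_2 = 0.
On [1, 3], g(t) = -4 - 11/4·(t - 1) + 45/16·(t - 1)² - 15/32·(t - 1)³.
With (t - 1) = 4/3: g(7/3) = -34/9.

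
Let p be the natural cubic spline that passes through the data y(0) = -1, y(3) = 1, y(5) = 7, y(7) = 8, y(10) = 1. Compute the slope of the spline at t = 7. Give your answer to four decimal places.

Let m_i = p''(x_i). Step sizes h_i = 3, 2, 2, 3; slopes of the chords Δ_i = (y_(i+1) - y_i)/h_i = 2/3, 3, 1/2, -7/3.
  3·m_0 + 10·m_1 + 2·m_2 = 6(Δ_1 - Δ_0) = 14
  2·m_1 + 8·m_2 + 2·m_3 = 6(Δ_2 - Δ_1) = -15
  2·m_2 + 10·m_3 + 3·m_4 = 6(Δ_3 - Δ_2) = -17
Natural end conditions: m_0 = m_4 = 0.
Forward elimination and back-substitution give m_0 = 0, m_1 = 9/5, m_2 = -2, m_3 = -13/10, m_4 = 0.
On [7, 10], p'(t) = b_3 + 2c_3·(t - 7) + 3d_3·(t - 7)² with b_3 = Δ_3 - h_3(2m_3 + m_4)/6 = -31/30, c_3 = m_3/2 = -13/20, d_3 = (m_4 - m_3)/(6h_3) = 13/180. So p'(7) = -31/30.

-1.0333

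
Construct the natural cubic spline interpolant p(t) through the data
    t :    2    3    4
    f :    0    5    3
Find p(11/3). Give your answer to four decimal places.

4.1852

With σ_i denoting the second derivative at x_i, h_i = 1, 1, and Δ_i = (y_(i+1) − y_i)/h_i = 5, -2:
  1·σ_0 + 4·σ_1 + 1·σ_2 = 6(Δ_1 - Δ_0) = -42
Natural end conditions: σ_0 = σ_2 = 0.
Solving the tridiagonal system: σ_0 = 0, σ_1 = -21/2, σ_2 = 0.
On [3, 4], p(t) = 5 + 3/2·(t - 3) - 21/4·(t - 3)² + 7/4·(t - 3)³.
With (t - 3) = 2/3: p(11/3) = 113/27.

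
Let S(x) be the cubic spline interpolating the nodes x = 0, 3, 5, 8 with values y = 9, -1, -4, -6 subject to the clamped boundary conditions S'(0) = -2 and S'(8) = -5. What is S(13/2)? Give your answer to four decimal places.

Put σ_i = S'' at the i-th knot. Here h = (3, 2, 3) and Δ = (-10/3, -3/2, -2/3), so the interior equations h_(i-1)·σ_(i-1) + 2(h_(i-1)+h_i)·σ_i + h_i·σ_(i+1) = 6(Δ_i − Δ_(i-1)) read
  3·σ_0 + 10·σ_1 + 2·σ_2 = 6(Δ_1 - Δ_0) = 11
  2·σ_1 + 10·σ_2 + 3·σ_3 = 6(Δ_2 - Δ_1) = 5
Clamped end conditions give two more equations: 2h_0·σ_0 + h_0·σ_1 = 6(Δ_0 - S'(0)) = -8 and h_2·σ_2 + 2h_2·σ_3 = 6(S'(8) - Δ_2) = -26.
Hence σ_0 = -547/273, σ_1 = 122/91, σ_2 = 164/91, σ_3 = -1429/273.
On [5, 8], S(x) = -4 + 27/182·(x - 5) + 82/91·(x - 5)² - 1921/4914·(x - 5)³.
With (x - 5) = 3/2: S(13/2) = -4469/1456.

-3.0694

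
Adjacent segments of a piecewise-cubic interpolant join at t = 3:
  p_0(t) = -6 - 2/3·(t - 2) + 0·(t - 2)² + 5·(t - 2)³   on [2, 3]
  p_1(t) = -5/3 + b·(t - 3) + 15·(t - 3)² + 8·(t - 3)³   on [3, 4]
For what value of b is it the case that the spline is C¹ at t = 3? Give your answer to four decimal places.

p_0'(t) = -2/3 + 0·(t - 2) + 15·(t - 2)², so p_0'(3) = 43/3. On the right, p_1'(3) = b, so b = 43/3.

14.3333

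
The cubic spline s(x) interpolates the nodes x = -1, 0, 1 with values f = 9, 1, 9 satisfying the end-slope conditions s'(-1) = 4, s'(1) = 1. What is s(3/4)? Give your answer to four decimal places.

With m_i denoting the second derivative at x_i, h_i = 1, 1, and Δ_i = (y_(i+1) − y_i)/h_i = -8, 8:
  1·m_0 + 4·m_1 + 1·m_2 = 6(Δ_1 - Δ_0) = 96
Clamped end conditions give two more equations: 2h_0·m_0 + h_0·m_1 = 6(Δ_0 - s'(-1)) = -72 and h_1·m_1 + 2h_1·m_2 = 6(s'(1) - Δ_1) = -42.
Solving: m_0 = -123/2, m_1 = 51, m_2 = -93/2.
On [0, 1], s(x) = 1 - 5/4·x + 51/2·x² - 65/4·x³.
With x = 3/4: s(3/4) = 1933/256.

7.5508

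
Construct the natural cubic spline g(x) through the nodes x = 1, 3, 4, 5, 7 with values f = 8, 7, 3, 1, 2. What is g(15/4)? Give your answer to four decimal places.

Write m_i for g''(x_i). With h_i = 2, 1, 1, 2 and divided differences Δ_i = -1/2, -4, -2, 1/2, the continuity of g' gives the tridiagonal system
  2·m_0 + 6·m_1 + 1·m_2 = 6(Δ_1 - Δ_0) = -21
  1·m_1 + 4·m_2 + 1·m_3 = 6(Δ_2 - Δ_1) = 12
  1·m_2 + 6·m_3 + 2·m_4 = 6(Δ_3 - Δ_2) = 15
Natural end conditions: m_0 = m_4 = 0.
Solving: m_0 = 0, m_1 = -45/11, m_2 = 39/11, m_3 = 21/11, m_4 = 0.
On [3, 4], g(x) = 7 - 71/22·(x - 3) - 45/22·(x - 3)² + 14/11·(x - 3)³.
With (x - 3) = 3/4: g(15/4) = 349/88.

3.9659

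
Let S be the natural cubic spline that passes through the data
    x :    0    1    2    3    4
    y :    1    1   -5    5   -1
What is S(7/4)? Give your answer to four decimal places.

-4.8041

Put m_i = S'' at the i-th knot. Here h = (1, 1, 1, 1) and Δ = (0, -6, 10, -6), so the interior equations h_(i-1)·m_(i-1) + 2(h_(i-1)+h_i)·m_i + h_i·m_(i+1) = 6(Δ_i − Δ_(i-1)) read
  1·m_0 + 4·m_1 + 1·m_2 = 6(Δ_1 - Δ_0) = -36
  1·m_1 + 4·m_2 + 1·m_3 = 6(Δ_2 - Δ_1) = 96
  1·m_2 + 4·m_3 + 1·m_4 = 6(Δ_3 - Δ_2) = -96
Natural end conditions: m_0 = m_4 = 0.
Hence m_0 = 0, m_1 = -255/14, m_2 = 258/7, m_3 = -465/14, m_4 = 0.
On [1, 2], S(x) = 1 - 85/14·(x - 1) - 255/28·(x - 1)² + 257/28·(x - 1)³.
With (x - 1) = 3/4: S(7/4) = -8609/1792.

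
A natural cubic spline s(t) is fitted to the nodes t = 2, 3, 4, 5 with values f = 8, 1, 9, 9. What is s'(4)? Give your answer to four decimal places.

6.2667

With M_i denoting the second derivative at x_i, h_i = 1, 1, 1, and Δ_i = (y_(i+1) − y_i)/h_i = -7, 8, 0:
  1·M_0 + 4·M_1 + 1·M_2 = 6(Δ_1 - Δ_0) = 90
  1·M_1 + 4·M_2 + 1·M_3 = 6(Δ_2 - Δ_1) = -48
Natural end conditions: M_0 = M_3 = 0.
Solving the tridiagonal system: M_0 = 0, M_1 = 136/5, M_2 = -94/5, M_3 = 0.
On [4, 5], s'(t) = b_2 + 2c_2·(t - 4) + 3d_2·(t - 4)² with b_2 = Δ_2 - h_2(2M_2 + M_3)/6 = 94/15, c_2 = M_2/2 = -47/5, d_2 = (M_3 - M_2)/(6h_2) = 47/15. So s'(4) = 94/15.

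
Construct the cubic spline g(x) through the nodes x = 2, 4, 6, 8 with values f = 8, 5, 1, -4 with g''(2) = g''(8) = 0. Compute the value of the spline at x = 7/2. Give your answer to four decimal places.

5.8156

Write σ_i for g''(x_i). With h_i = 2, 2, 2 and divided differences Δ_i = -3/2, -2, -5/2, the continuity of g' gives the tridiagonal system
  2·σ_0 + 8·σ_1 + 2·σ_2 = 6(Δ_1 - Δ_0) = -3
  2·σ_1 + 8·σ_2 + 2·σ_3 = 6(Δ_2 - Δ_1) = -3
Natural end conditions: σ_0 = σ_3 = 0.
Solving the tridiagonal system: σ_0 = 0, σ_1 = -3/10, σ_2 = -3/10, σ_3 = 0.
On [2, 4], g(x) = 8 - 7/5·(x - 2) + 0·(x - 2)² - 1/40·(x - 2)³.
With (x - 2) = 3/2: g(7/2) = 1861/320.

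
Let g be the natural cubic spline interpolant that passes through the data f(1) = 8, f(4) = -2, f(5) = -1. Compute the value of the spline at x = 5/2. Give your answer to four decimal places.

Let M_i = g''(x_i). Step sizes h_i = 3, 1; slopes of the chords Δ_i = (y_(i+1) - y_i)/h_i = -10/3, 1.
  3·M_0 + 8·M_1 + 1·M_2 = 6(Δ_1 - Δ_0) = 26
Natural end conditions: M_0 = M_2 = 0.
Solving the tridiagonal system: M_0 = 0, M_1 = 13/4, M_2 = 0.
On [1, 4], g(x) = 8 - 119/24·(x - 1) + 0·(x - 1)² + 13/72·(x - 1)³.
With (x - 1) = 3/2: g(5/2) = 75/64.

1.1719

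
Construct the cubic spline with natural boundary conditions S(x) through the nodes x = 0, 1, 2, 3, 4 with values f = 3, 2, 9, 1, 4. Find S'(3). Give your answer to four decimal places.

-5.3214

With M_i denoting the second derivative at x_i, h_i = 1, 1, 1, 1, and Δ_i = (y_(i+1) − y_i)/h_i = -1, 7, -8, 3:
  1·M_0 + 4·M_1 + 1·M_2 = 6(Δ_1 - Δ_0) = 48
  1·M_1 + 4·M_2 + 1·M_3 = 6(Δ_2 - Δ_1) = -90
  1·M_2 + 4·M_3 + 1·M_4 = 6(Δ_3 - Δ_2) = 66
Natural end conditions: M_0 = M_4 = 0.
Hence M_0 = 0, M_1 = 573/28, M_2 = -237/7, M_3 = 699/28, M_4 = 0.
On [3, 4], S'(x) = b_3 + 2c_3·(x - 3) + 3d_3·(x - 3)² with b_3 = Δ_3 - h_3(2M_3 + M_4)/6 = -149/28, c_3 = M_3/2 = 699/56, d_3 = (M_4 - M_3)/(6h_3) = -233/56. So S'(3) = -149/28.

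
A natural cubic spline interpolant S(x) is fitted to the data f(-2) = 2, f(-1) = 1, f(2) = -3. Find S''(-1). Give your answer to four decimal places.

-0.2500

Let M_i = S''(x_i). Step sizes h_i = 1, 3; slopes of the chords Δ_i = (y_(i+1) - y_i)/h_i = -1, -4/3.
  1·M_0 + 8·M_1 + 3·M_2 = 6(Δ_1 - Δ_0) = -2
Natural end conditions: M_0 = M_2 = 0.
Forward elimination and back-substitution give M_0 = 0, M_1 = -1/4, M_2 = 0.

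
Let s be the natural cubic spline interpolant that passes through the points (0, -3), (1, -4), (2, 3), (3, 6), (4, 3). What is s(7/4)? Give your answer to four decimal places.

Let M_i = s''(x_i). Step sizes h_i = 1, 1, 1, 1; slopes of the chords Δ_i = (y_(i+1) - y_i)/h_i = -1, 7, 3, -3.
  1·M_0 + 4·M_1 + 1·M_2 = 6(Δ_1 - Δ_0) = 48
  1·M_1 + 4·M_2 + 1·M_3 = 6(Δ_2 - Δ_1) = -24
  1·M_2 + 4·M_3 + 1·M_4 = 6(Δ_3 - Δ_2) = -36
Natural end conditions: M_0 = M_4 = 0.
Solving the tridiagonal system: M_0 = 0, M_1 = 195/14, M_2 = -54/7, M_3 = -99/14, M_4 = 0.
On [1, 2], s(x) = -4 + 51/14·(x - 1) + 195/28·(x - 1)² - 101/28·(x - 1)³.
With (x - 1) = 3/4: s(7/4) = 2021/1792.

1.1278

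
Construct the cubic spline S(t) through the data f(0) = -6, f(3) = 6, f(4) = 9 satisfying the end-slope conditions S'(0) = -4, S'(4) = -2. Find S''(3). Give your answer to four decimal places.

-2.5000

With M_i denoting the second derivative at x_i, h_i = 3, 1, and Δ_i = (y_(i+1) − y_i)/h_i = 4, 3:
  3·M_0 + 8·M_1 + 1·M_2 = 6(Δ_1 - Δ_0) = -6
Clamped end conditions give two more equations: 2h_0·M_0 + h_0·M_1 = 6(Δ_0 - S'(0)) = 48 and h_1·M_1 + 2h_1·M_2 = 6(S'(4) - Δ_1) = -30.
Forward elimination and back-substitution give M_0 = 37/4, M_1 = -5/2, M_2 = -55/4.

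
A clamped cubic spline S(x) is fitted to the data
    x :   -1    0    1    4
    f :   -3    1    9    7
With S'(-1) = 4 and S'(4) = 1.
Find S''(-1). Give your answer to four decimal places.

-4.8966

Put m_i = S'' at the i-th knot. Here h = (1, 1, 3) and Δ = (4, 8, -2/3), so the interior equations h_(i-1)·m_(i-1) + 2(h_(i-1)+h_i)·m_i + h_i·m_(i+1) = 6(Δ_i − Δ_(i-1)) read
  1·m_0 + 4·m_1 + 1·m_2 = 6(Δ_1 - Δ_0) = 24
  1·m_1 + 8·m_2 + 3·m_3 = 6(Δ_2 - Δ_1) = -52
Clamped end conditions give two more equations: 2h_0·m_0 + h_0·m_1 = 6(Δ_0 - S'(-1)) = 0 and h_2·m_2 + 2h_2·m_3 = 6(S'(4) - Δ_2) = 10.
Forward elimination and back-substitution give m_0 = -142/29, m_1 = 284/29, m_2 = -298/29, m_3 = 592/87.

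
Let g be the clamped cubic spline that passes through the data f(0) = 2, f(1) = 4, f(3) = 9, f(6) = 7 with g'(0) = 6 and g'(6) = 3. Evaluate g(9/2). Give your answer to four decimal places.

With σ_i denoting the second derivative at x_i, h_i = 1, 2, 3, and Δ_i = (y_(i+1) − y_i)/h_i = 2, 5/2, -2/3:
  1·σ_0 + 6·σ_1 + 2·σ_2 = 6(Δ_1 - Δ_0) = 3
  2·σ_1 + 10·σ_2 + 3·σ_3 = 6(Δ_2 - Δ_1) = -19
Clamped end conditions give two more equations: 2h_0·σ_0 + h_0·σ_1 = 6(Δ_0 - g'(0)) = -24 and h_2·σ_2 + 2h_2·σ_3 = 6(g'(6) - Δ_2) = 22.
Hence σ_0 = -809/57, σ_1 = 250/57, σ_2 = -260/57, σ_3 = 113/19.
On [3, 6], g(t) = 9 + 35/38·(t - 3) - 130/57·(t - 3)² + 599/1026·(t - 3)³.
With (t - 3) = 3/2: g(9/2) = 2195/304.

7.2204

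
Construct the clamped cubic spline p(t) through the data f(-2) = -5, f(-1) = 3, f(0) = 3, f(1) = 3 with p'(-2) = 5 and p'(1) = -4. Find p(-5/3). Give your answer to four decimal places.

Write M_i for p''(x_i). With h_i = 1, 1, 1 and divided differences Δ_i = 8, 0, 0, the continuity of p' gives the tridiagonal system
  1·M_0 + 4·M_1 + 1·M_2 = 6(Δ_1 - Δ_0) = -48
  1·M_1 + 4·M_2 + 1·M_3 = 6(Δ_2 - Δ_1) = 0
Clamped end conditions give two more equations: 2h_0·M_0 + h_0·M_1 = 6(Δ_0 - p'(-2)) = 18 and h_2·M_2 + 2h_2·M_3 = 6(p'(1) - Δ_2) = -24.
Hence M_0 = 92/5, M_1 = -94/5, M_2 = 44/5, M_3 = -82/5.
On [-2, -1], p(t) = -5 + 5·(t + 2) + 46/5·(t + 2)² - 31/5·(t + 2)³.
With (t + 2) = 1/3: p(-5/3) = -343/135.

-2.5407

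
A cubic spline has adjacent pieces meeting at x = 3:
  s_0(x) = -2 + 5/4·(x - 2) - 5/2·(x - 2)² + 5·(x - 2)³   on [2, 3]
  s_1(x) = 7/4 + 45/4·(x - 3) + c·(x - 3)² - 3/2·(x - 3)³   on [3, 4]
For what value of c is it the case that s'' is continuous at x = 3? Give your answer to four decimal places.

s_0''(x) = -5 + 30·(x - 2), so s_0''(3) = 25. On the right, s_1''(3) = 2c, so c = 25/2.

12.5000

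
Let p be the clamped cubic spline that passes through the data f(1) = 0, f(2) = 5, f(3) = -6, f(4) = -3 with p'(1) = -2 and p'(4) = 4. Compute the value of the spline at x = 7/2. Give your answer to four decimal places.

Write M_i for p''(x_i). With h_i = 1, 1, 1 and divided differences Δ_i = 5, -11, 3, the continuity of p' gives the tridiagonal system
  1·M_0 + 4·M_1 + 1·M_2 = 6(Δ_1 - Δ_0) = -96
  1·M_1 + 4·M_2 + 1·M_3 = 6(Δ_2 - Δ_1) = 84
Clamped end conditions give two more equations: 2h_0·M_0 + h_0·M_1 = 6(Δ_0 - p'(1)) = 42 and h_2·M_2 + 2h_2·M_3 = 6(p'(4) - Δ_2) = 6.
Solving: M_0 = 214/5, M_1 = -218/5, M_2 = 178/5, M_3 = -74/5.
On [3, 4], p(x) = -6 - 32/5·(x - 3) + 89/5·(x - 3)² - 42/5·(x - 3)³.
With (x - 3) = 1/2: p(7/2) = -29/5.

-5.8000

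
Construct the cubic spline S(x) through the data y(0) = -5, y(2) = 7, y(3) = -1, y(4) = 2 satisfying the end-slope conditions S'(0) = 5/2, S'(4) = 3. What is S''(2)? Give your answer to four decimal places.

-24.0455

Let M_i = S''(x_i). Step sizes h_i = 2, 1, 1; slopes of the chords Δ_i = (y_(i+1) - y_i)/h_i = 6, -8, 3.
  2·M_0 + 6·M_1 + 1·M_2 = 6(Δ_1 - Δ_0) = -84
  1·M_1 + 4·M_2 + 1·M_3 = 6(Δ_2 - Δ_1) = 66
Clamped end conditions give two more equations: 2h_0·M_0 + h_0·M_1 = 6(Δ_0 - S'(0)) = 21 and h_2·M_2 + 2h_2·M_3 = 6(S'(4) - Δ_2) = 0.
Hence M_0 = 190/11, M_1 = -529/22, M_2 = 283/11, M_3 = -283/22.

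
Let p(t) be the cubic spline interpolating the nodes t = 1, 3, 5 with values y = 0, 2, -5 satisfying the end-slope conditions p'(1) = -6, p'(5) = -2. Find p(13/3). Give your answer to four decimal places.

Let M_i = p''(x_i). Step sizes h_i = 2, 2; slopes of the chords Δ_i = (y_(i+1) - y_i)/h_i = 1, -7/2.
  2·M_0 + 8·M_1 + 2·M_2 = 6(Δ_1 - Δ_0) = -27
Clamped end conditions give two more equations: 2h_0·M_0 + h_0·M_1 = 6(Δ_0 - p'(1)) = 42 and h_1·M_1 + 2h_1·M_2 = 6(p'(5) - Δ_1) = 9.
Forward elimination and back-substitution give M_0 = 119/8, M_1 = -35/4, M_2 = 53/8.
On [3, 5], p(t) = 2 + 1/8·(t - 3) - 35/8·(t - 3)² + 41/32·(t - 3)³.
With (t - 3) = 4/3: p(13/3) = -139/54.

-2.5741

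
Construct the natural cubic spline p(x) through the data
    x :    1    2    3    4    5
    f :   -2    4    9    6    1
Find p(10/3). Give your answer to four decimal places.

8.7619

Put M_i = p'' at the i-th knot. Here h = (1, 1, 1, 1) and Δ = (6, 5, -3, -5), so the interior equations h_(i-1)·M_(i-1) + 2(h_(i-1)+h_i)·M_i + h_i·M_(i+1) = 6(Δ_i − Δ_(i-1)) read
  1·M_0 + 4·M_1 + 1·M_2 = 6(Δ_1 - Δ_0) = -6
  1·M_1 + 4·M_2 + 1·M_3 = 6(Δ_2 - Δ_1) = -48
  1·M_2 + 4·M_3 + 1·M_4 = 6(Δ_3 - Δ_2) = -12
Natural end conditions: M_0 = M_4 = 0.
Solving: M_0 = 0, M_1 = 45/28, M_2 = -87/7, M_3 = 3/28, M_4 = 0.
On [3, 4], p(x) = 9 + 9/8·(x - 3) - 87/14·(x - 3)² + 117/56·(x - 3)³.
With (x - 3) = 1/3: p(10/3) = 184/21.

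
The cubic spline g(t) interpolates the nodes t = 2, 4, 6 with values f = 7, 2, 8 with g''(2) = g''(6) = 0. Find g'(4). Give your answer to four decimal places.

0.2500

With σ_i denoting the second derivative at x_i, h_i = 2, 2, and Δ_i = (y_(i+1) − y_i)/h_i = -5/2, 3:
  2·σ_0 + 8·σ_1 + 2·σ_2 = 6(Δ_1 - Δ_0) = 33
Natural end conditions: σ_0 = σ_2 = 0.
Solving: σ_0 = 0, σ_1 = 33/8, σ_2 = 0.
On [4, 6], g'(t) = b_1 + 2c_1·(t - 4) + 3d_1·(t - 4)² with b_1 = Δ_1 - h_1(2σ_1 + σ_2)/6 = 1/4, c_1 = σ_1/2 = 33/16, d_1 = (σ_2 - σ_1)/(6h_1) = -11/32. So g'(4) = 1/4.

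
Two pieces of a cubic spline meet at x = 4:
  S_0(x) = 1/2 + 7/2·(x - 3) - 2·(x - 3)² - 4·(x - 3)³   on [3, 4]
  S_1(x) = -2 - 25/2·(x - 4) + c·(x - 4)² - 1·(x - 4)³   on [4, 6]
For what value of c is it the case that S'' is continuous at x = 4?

-14

S_0''(x) = -4 - 24·(x - 3), so S_0''(4) = -28. On the right, S_1''(4) = 2c, so c = -14.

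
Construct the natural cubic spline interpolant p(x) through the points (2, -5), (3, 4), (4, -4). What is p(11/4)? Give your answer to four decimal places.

Let M_i = p''(x_i). Step sizes h_i = 1, 1; slopes of the chords Δ_i = (y_(i+1) - y_i)/h_i = 9, -8.
  1·M_0 + 4·M_1 + 1·M_2 = 6(Δ_1 - Δ_0) = -102
Natural end conditions: M_0 = M_2 = 0.
Solving the tridiagonal system: M_0 = 0, M_1 = -51/2, M_2 = 0.
On [2, 3], p(x) = -5 + 53/4·(x - 2) + 0·(x - 2)² - 17/4·(x - 2)³.
With (x - 2) = 3/4: p(11/4) = 805/256.

3.1445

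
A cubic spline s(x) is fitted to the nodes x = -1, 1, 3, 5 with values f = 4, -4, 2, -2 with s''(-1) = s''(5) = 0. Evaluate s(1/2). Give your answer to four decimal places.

Let m_i = s''(x_i). Step sizes h_i = 2, 2, 2; slopes of the chords Δ_i = (y_(i+1) - y_i)/h_i = -4, 3, -2.
  2·m_0 + 8·m_1 + 2·m_2 = 6(Δ_1 - Δ_0) = 42
  2·m_1 + 8·m_2 + 2·m_3 = 6(Δ_2 - Δ_1) = -30
Natural end conditions: m_0 = m_3 = 0.
Forward elimination and back-substitution give m_0 = 0, m_1 = 33/5, m_2 = -27/5, m_3 = 0.
On [-1, 1], s(x) = 4 - 31/5·(x + 1) + 0·(x + 1)² + 11/20·(x + 1)³.
With (x + 1) = 3/2: s(1/2) = -551/160.

-3.4438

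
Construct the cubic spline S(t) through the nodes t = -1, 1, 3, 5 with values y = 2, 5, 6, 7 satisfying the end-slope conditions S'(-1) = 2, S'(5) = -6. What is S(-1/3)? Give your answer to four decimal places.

3.3012

Write M_i for S''(x_i). With h_i = 2, 2, 2 and divided differences Δ_i = 3/2, 1/2, 1/2, the continuity of S' gives the tridiagonal system
  2·M_0 + 8·M_1 + 2·M_2 = 6(Δ_1 - Δ_0) = -6
  2·M_1 + 8·M_2 + 2·M_3 = 6(Δ_2 - Δ_1) = 0
Clamped end conditions give two more equations: 2h_0·M_0 + h_0·M_1 = 6(Δ_0 - S'(-1)) = -3 and h_2·M_2 + 2h_2·M_3 = 6(S'(5) - Δ_2) = -39.
Hence M_0 = 1/30, M_1 = -47/30, M_2 = 97/30, M_3 = -341/30.
On [-1, 1], S(t) = 2 + 2·(t + 1) + 1/60·(t + 1)² - 2/15·(t + 1)³.
With (t + 1) = 2/3: S(-1/3) = 1337/405.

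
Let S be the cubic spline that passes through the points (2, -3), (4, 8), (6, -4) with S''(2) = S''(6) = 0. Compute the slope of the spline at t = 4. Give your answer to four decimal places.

-0.2500

With σ_i denoting the second derivative at x_i, h_i = 2, 2, and Δ_i = (y_(i+1) − y_i)/h_i = 11/2, -6:
  2·σ_0 + 8·σ_1 + 2·σ_2 = 6(Δ_1 - Δ_0) = -69
Natural end conditions: σ_0 = σ_2 = 0.
Forward elimination and back-substitution give σ_0 = 0, σ_1 = -69/8, σ_2 = 0.
On [4, 6], S'(t) = b_1 + 2c_1·(t - 4) + 3d_1·(t - 4)² with b_1 = Δ_1 - h_1(2σ_1 + σ_2)/6 = -1/4, c_1 = σ_1/2 = -69/16, d_1 = (σ_2 - σ_1)/(6h_1) = 23/32. So S'(4) = -1/4.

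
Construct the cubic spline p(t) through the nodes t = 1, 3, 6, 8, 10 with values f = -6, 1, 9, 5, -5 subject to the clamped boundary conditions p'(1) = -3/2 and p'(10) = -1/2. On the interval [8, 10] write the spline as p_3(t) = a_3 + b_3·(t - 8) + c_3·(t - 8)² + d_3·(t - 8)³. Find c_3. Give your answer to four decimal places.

-2.0410

Write m_i for p''(x_i). With h_i = 2, 3, 2, 2 and divided differences Δ_i = 7/2, 8/3, -2, -5, the continuity of p' gives the tridiagonal system
  2·m_0 + 10·m_1 + 3·m_2 = 6(Δ_1 - Δ_0) = -5
  3·m_1 + 10·m_2 + 2·m_3 = 6(Δ_2 - Δ_1) = -28
  2·m_2 + 8·m_3 + 2·m_4 = 6(Δ_3 - Δ_2) = -18
Clamped end conditions give two more equations: 2h_0·m_0 + h_0·m_1 = 6(Δ_0 - p'(1)) = 30 and h_3·m_3 + 2h_3·m_4 = 6(p'(10) - Δ_3) = 27.
Hence m_0 = 1481/177, m_1 = -307/177, m_2 = -259/177, m_3 = -1445/354, m_4 = 1556/177.
On [8, 10], with p_3(t) = a_3 + b_3·(t - 8) + c_3·(t - 8)² + d_3·(t - 8)³: c_3 = m_3/2 = -1445/708, d_3 = (m_4 - m_3)/(6h_3) = 1519/1416, b_3 = Δ_3 - h_3(2m_3 + m_4)/6 = -922/177.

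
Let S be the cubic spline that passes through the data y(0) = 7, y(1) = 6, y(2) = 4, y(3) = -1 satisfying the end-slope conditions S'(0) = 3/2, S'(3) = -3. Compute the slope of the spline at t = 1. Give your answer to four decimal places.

With M_i denoting the second derivative at x_i, h_i = 1, 1, 1, and Δ_i = (y_(i+1) − y_i)/h_i = -1, -2, -5:
  1·M_0 + 4·M_1 + 1·M_2 = 6(Δ_1 - Δ_0) = -6
  1·M_1 + 4·M_2 + 1·M_3 = 6(Δ_2 - Δ_1) = -18
Clamped end conditions give two more equations: 2h_0·M_0 + h_0·M_1 = 6(Δ_0 - S'(0)) = -15 and h_2·M_2 + 2h_2·M_3 = 6(S'(3) - Δ_2) = 12.
Hence M_0 = -44/5, M_1 = 13/5, M_2 = -38/5, M_3 = 49/5.
On [1, 2], S'(t) = b_1 + 2c_1·(t - 1) + 3d_1·(t - 1)² with b_1 = Δ_1 - h_1(2M_1 + M_2)/6 = -8/5, c_1 = M_1/2 = 13/10, d_1 = (M_2 - M_1)/(6h_1) = -17/10. So S'(1) = -8/5.

-1.6000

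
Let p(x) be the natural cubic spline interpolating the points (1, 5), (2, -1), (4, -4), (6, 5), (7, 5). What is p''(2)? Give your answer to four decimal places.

2.7000

Write M_i for p''(x_i). With h_i = 1, 2, 2, 1 and divided differences Δ_i = -6, -3/2, 9/2, 0, the continuity of p' gives the tridiagonal system
  1·M_0 + 6·M_1 + 2·M_2 = 6(Δ_1 - Δ_0) = 27
  2·M_1 + 8·M_2 + 2·M_3 = 6(Δ_2 - Δ_1) = 36
  2·M_2 + 6·M_3 + 1·M_4 = 6(Δ_3 - Δ_2) = -27
Natural end conditions: M_0 = M_4 = 0.
Forward elimination and back-substitution give M_0 = 0, M_1 = 27/10, M_2 = 27/5, M_3 = -63/10, M_4 = 0.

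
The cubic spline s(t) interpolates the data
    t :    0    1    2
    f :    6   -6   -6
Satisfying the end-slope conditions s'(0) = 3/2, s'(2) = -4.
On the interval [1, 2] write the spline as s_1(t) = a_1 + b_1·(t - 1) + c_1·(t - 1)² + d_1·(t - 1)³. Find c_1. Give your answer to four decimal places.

Put M_i = s'' at the i-th knot. Here h = (1, 1) and Δ = (-12, 0), so the interior equations h_(i-1)·M_(i-1) + 2(h_(i-1)+h_i)·M_i + h_i·M_(i+1) = 6(Δ_i − Δ_(i-1)) read
  1·M_0 + 4·M_1 + 1·M_2 = 6(Δ_1 - Δ_0) = 72
Clamped end conditions give two more equations: 2h_0·M_0 + h_0·M_1 = 6(Δ_0 - s'(0)) = -81 and h_1·M_1 + 2h_1·M_2 = 6(s'(2) - Δ_1) = -24.
Forward elimination and back-substitution give M_0 = -245/4, M_1 = 83/2, M_2 = -131/4.
On [1, 2], with s_1(t) = a_1 + b_1·(t - 1) + c_1·(t - 1)² + d_1·(t - 1)³: c_1 = M_1/2 = 83/4, d_1 = (M_2 - M_1)/(6h_1) = -99/8, b_1 = Δ_1 - h_1(2M_1 + M_2)/6 = -67/8.

20.7500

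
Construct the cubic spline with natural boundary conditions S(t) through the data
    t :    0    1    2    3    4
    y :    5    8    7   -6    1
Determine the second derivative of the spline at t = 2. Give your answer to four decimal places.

-27.4286

Write σ_i for S''(x_i). With h_i = 1, 1, 1, 1 and divided differences Δ_i = 3, -1, -13, 7, the continuity of S' gives the tridiagonal system
  1·σ_0 + 4·σ_1 + 1·σ_2 = 6(Δ_1 - Δ_0) = -24
  1·σ_1 + 4·σ_2 + 1·σ_3 = 6(Δ_2 - Δ_1) = -72
  1·σ_2 + 4·σ_3 + 1·σ_4 = 6(Δ_3 - Δ_2) = 120
Natural end conditions: σ_0 = σ_4 = 0.
Hence σ_0 = 0, σ_1 = 6/7, σ_2 = -192/7, σ_3 = 258/7, σ_4 = 0.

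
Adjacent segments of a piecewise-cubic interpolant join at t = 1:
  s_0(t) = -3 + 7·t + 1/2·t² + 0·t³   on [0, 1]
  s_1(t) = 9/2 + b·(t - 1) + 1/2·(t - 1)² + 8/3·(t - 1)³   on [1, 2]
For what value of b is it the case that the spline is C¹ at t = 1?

s_0'(t) = 7 + 1·t + 0·t², so s_0'(1) = 8. On the right, s_1'(1) = b, so b = 8.

8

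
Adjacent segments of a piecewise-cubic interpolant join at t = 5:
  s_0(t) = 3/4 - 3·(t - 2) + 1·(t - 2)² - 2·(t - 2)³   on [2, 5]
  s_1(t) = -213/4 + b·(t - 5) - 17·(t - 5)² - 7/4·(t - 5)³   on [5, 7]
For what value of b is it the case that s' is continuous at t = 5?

s_0'(t) = -3 + 2·(t - 2) - 6·(t - 2)², so s_0'(5) = -51. On the right, s_1'(5) = b, so b = -51.

-51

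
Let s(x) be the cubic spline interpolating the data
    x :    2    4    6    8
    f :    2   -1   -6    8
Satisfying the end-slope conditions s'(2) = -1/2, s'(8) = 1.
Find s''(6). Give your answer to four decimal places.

Put M_i = s'' at the i-th knot. Here h = (2, 2, 2) and Δ = (-3/2, -5/2, 7), so the interior equations h_(i-1)·M_(i-1) + 2(h_(i-1)+h_i)·M_i + h_i·M_(i+1) = 6(Δ_i − Δ_(i-1)) read
  2·M_0 + 8·M_1 + 2·M_2 = 6(Δ_1 - Δ_0) = -6
  2·M_1 + 8·M_2 + 2·M_3 = 6(Δ_2 - Δ_1) = 57
Clamped end conditions give two more equations: 2h_0·M_0 + h_0·M_1 = 6(Δ_0 - s'(2)) = -6 and h_2·M_2 + 2h_2·M_3 = 6(s'(8) - Δ_2) = -36.
Solving the tridiagonal system: M_0 = 2/5, M_1 = -19/5, M_2 = 59/5, M_3 = -149/10.

11.8000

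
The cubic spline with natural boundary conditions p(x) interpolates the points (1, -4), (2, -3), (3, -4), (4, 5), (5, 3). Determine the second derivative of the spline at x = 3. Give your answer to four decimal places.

Write σ_i for p''(x_i). With h_i = 1, 1, 1, 1 and divided differences Δ_i = 1, -1, 9, -2, the continuity of p' gives the tridiagonal system
  1·σ_0 + 4·σ_1 + 1·σ_2 = 6(Δ_1 - Δ_0) = -12
  1·σ_1 + 4·σ_2 + 1·σ_3 = 6(Δ_2 - Δ_1) = 60
  1·σ_2 + 4·σ_3 + 1·σ_4 = 6(Δ_3 - Δ_2) = -66
Natural end conditions: σ_0 = σ_4 = 0.
Solving the tridiagonal system: σ_0 = 0, σ_1 = -243/28, σ_2 = 159/7, σ_3 = -621/28, σ_4 = 0.

22.7143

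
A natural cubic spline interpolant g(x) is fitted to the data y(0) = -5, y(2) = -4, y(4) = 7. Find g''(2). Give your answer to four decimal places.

Put m_i = g'' at the i-th knot. Here h = (2, 2) and Δ = (1/2, 11/2), so the interior equations h_(i-1)·m_(i-1) + 2(h_(i-1)+h_i)·m_i + h_i·m_(i+1) = 6(Δ_i − Δ_(i-1)) read
  2·m_0 + 8·m_1 + 2·m_2 = 6(Δ_1 - Δ_0) = 30
Natural end conditions: m_0 = m_2 = 0.
Solving the tridiagonal system: m_0 = 0, m_1 = 15/4, m_2 = 0.

3.7500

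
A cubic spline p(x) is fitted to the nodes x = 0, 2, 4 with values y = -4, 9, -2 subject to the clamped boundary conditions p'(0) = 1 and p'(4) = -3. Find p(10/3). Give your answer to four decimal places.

1.9259

With m_i denoting the second derivative at x_i, h_i = 2, 2, and Δ_i = (y_(i+1) − y_i)/h_i = 13/2, -11/2:
  2·m_0 + 8·m_1 + 2·m_2 = 6(Δ_1 - Δ_0) = -72
Clamped end conditions give two more equations: 2h_0·m_0 + h_0·m_1 = 6(Δ_0 - p'(0)) = 33 and h_1·m_1 + 2h_1·m_2 = 6(p'(4) - Δ_1) = 15.
Solving the tridiagonal system: m_0 = 65/4, m_1 = -16, m_2 = 47/4.
On [2, 4], p(x) = 9 + 5/4·(x - 2) - 8·(x - 2)² + 37/16·(x - 2)³.
With (x - 2) = 4/3: p(10/3) = 52/27.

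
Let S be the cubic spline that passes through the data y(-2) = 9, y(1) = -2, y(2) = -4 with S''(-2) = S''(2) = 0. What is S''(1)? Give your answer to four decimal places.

1.2500

Put σ_i = S'' at the i-th knot. Here h = (3, 1) and Δ = (-11/3, -2), so the interior equations h_(i-1)·σ_(i-1) + 2(h_(i-1)+h_i)·σ_i + h_i·σ_(i+1) = 6(Δ_i − Δ_(i-1)) read
  3·σ_0 + 8·σ_1 + 1·σ_2 = 6(Δ_1 - Δ_0) = 10
Natural end conditions: σ_0 = σ_2 = 0.
Hence σ_0 = 0, σ_1 = 5/4, σ_2 = 0.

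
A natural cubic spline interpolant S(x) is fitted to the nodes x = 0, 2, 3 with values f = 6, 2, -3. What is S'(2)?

Let σ_i = S''(x_i). Step sizes h_i = 2, 1; slopes of the chords Δ_i = (y_(i+1) - y_i)/h_i = -2, -5.
  2·σ_0 + 6·σ_1 + 1·σ_2 = 6(Δ_1 - Δ_0) = -18
Natural end conditions: σ_0 = σ_2 = 0.
Solving the tridiagonal system: σ_0 = 0, σ_1 = -3, σ_2 = 0.
On [2, 3], S'(x) = b_1 + 2c_1·(x - 2) + 3d_1·(x - 2)² with b_1 = Δ_1 - h_1(2σ_1 + σ_2)/6 = -4, c_1 = σ_1/2 = -3/2, d_1 = (σ_2 - σ_1)/(6h_1) = 1/2. So S'(2) = -4.

-4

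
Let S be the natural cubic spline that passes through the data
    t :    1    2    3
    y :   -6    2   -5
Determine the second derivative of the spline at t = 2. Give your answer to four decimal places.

-22.5000

With m_i denoting the second derivative at x_i, h_i = 1, 1, and Δ_i = (y_(i+1) − y_i)/h_i = 8, -7:
  1·m_0 + 4·m_1 + 1·m_2 = 6(Δ_1 - Δ_0) = -90
Natural end conditions: m_0 = m_2 = 0.
Forward elimination and back-substitution give m_0 = 0, m_1 = -45/2, m_2 = 0.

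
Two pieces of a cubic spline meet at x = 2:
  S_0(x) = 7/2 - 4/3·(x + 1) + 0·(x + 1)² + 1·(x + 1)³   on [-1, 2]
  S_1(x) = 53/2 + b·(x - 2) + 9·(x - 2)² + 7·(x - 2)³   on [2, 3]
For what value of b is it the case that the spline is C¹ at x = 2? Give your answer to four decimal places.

S_0'(x) = -4/3 + 0·(x + 1) + 3·(x + 1)², so S_0'(2) = 77/3. On the right, S_1'(2) = b, so b = 77/3.

25.6667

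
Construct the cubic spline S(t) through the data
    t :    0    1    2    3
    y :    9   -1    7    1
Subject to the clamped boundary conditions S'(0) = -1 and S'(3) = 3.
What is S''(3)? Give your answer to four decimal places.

50.2667

With M_i denoting the second derivative at x_i, h_i = 1, 1, 1, and Δ_i = (y_(i+1) − y_i)/h_i = -10, 8, -6:
  1·M_0 + 4·M_1 + 1·M_2 = 6(Δ_1 - Δ_0) = 108
  1·M_1 + 4·M_2 + 1·M_3 = 6(Δ_2 - Δ_1) = -84
Clamped end conditions give two more equations: 2h_0·M_0 + h_0·M_1 = 6(Δ_0 - S'(0)) = -54 and h_2·M_2 + 2h_2·M_3 = 6(S'(3) - Δ_2) = 54.
Hence M_0 = -794/15, M_1 = 778/15, M_2 = -698/15, M_3 = 754/15.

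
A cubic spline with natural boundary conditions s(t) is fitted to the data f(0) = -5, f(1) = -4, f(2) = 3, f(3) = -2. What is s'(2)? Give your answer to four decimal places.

2.2000

Write m_i for s''(x_i). With h_i = 1, 1, 1 and divided differences Δ_i = 1, 7, -5, the continuity of s' gives the tridiagonal system
  1·m_0 + 4·m_1 + 1·m_2 = 6(Δ_1 - Δ_0) = 36
  1·m_1 + 4·m_2 + 1·m_3 = 6(Δ_2 - Δ_1) = -72
Natural end conditions: m_0 = m_3 = 0.
Forward elimination and back-substitution give m_0 = 0, m_1 = 72/5, m_2 = -108/5, m_3 = 0.
On [2, 3], s'(t) = b_2 + 2c_2·(t - 2) + 3d_2·(t - 2)² with b_2 = Δ_2 - h_2(2m_2 + m_3)/6 = 11/5, c_2 = m_2/2 = -54/5, d_2 = (m_3 - m_2)/(6h_2) = 18/5. So s'(2) = 11/5.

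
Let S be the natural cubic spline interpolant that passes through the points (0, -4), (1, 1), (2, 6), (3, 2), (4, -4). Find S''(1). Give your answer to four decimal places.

Let σ_i = S''(x_i). Step sizes h_i = 1, 1, 1, 1; slopes of the chords Δ_i = (y_(i+1) - y_i)/h_i = 5, 5, -4, -6.
  1·σ_0 + 4·σ_1 + 1·σ_2 = 6(Δ_1 - Δ_0) = 0
  1·σ_1 + 4·σ_2 + 1·σ_3 = 6(Δ_2 - Δ_1) = -54
  1·σ_2 + 4·σ_3 + 1·σ_4 = 6(Δ_3 - Δ_2) = -12
Natural end conditions: σ_0 = σ_4 = 0.
Forward elimination and back-substitution give σ_0 = 0, σ_1 = 51/14, σ_2 = -102/7, σ_3 = 9/14, σ_4 = 0.

3.6429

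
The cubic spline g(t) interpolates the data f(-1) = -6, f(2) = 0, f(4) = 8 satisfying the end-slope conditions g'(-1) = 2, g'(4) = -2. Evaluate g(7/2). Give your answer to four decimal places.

7.7813

Put M_i = g'' at the i-th knot. Here h = (3, 2) and Δ = (2, 4), so the interior equations h_(i-1)·M_(i-1) + 2(h_(i-1)+h_i)·M_i + h_i·M_(i+1) = 6(Δ_i − Δ_(i-1)) read
  3·M_0 + 10·M_1 + 2·M_2 = 6(Δ_1 - Δ_0) = 12
Clamped end conditions give two more equations: 2h_0·M_0 + h_0·M_1 = 6(Δ_0 - g'(-1)) = 0 and h_1·M_1 + 2h_1·M_2 = 6(g'(4) - Δ_1) = -36.
Hence M_0 = -2, M_1 = 4, M_2 = -11.
On [2, 4], g(t) = 0 + 5·(t - 2) + 2·(t - 2)² - 5/4·(t - 2)³.
With (t - 2) = 3/2: g(7/2) = 249/32.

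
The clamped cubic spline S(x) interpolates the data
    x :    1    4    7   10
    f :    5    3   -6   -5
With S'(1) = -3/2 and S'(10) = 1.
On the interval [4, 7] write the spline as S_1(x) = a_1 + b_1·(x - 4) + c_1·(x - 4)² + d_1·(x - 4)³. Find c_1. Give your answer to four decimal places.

Put M_i = S'' at the i-th knot. Here h = (3, 3, 3) and Δ = (-2/3, -3, 1/3), so the interior equations h_(i-1)·M_(i-1) + 2(h_(i-1)+h_i)·M_i + h_i·M_(i+1) = 6(Δ_i − Δ_(i-1)) read
  3·M_0 + 12·M_1 + 3·M_2 = 6(Δ_1 - Δ_0) = -14
  3·M_1 + 12·M_2 + 3·M_3 = 6(Δ_2 - Δ_1) = 20
Clamped end conditions give two more equations: 2h_0·M_0 + h_0·M_1 = 6(Δ_0 - S'(1)) = 5 and h_2·M_2 + 2h_2·M_3 = 6(S'(10) - Δ_2) = 4.
Solving the tridiagonal system: M_0 = 88/45, M_1 = -101/45, M_2 = 106/45, M_3 = -23/45.
On [4, 7], with S_1(x) = a_1 + b_1·(x - 4) + c_1·(x - 4)² + d_1·(x - 4)³: c_1 = M_1/2 = -101/90, d_1 = (M_2 - M_1)/(6h_1) = 23/90, b_1 = Δ_1 - h_1(2M_1 + M_2)/6 = -29/15.

-1.1222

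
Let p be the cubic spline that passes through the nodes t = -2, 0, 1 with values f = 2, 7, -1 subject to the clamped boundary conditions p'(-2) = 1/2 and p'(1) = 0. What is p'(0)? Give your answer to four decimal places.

-6.8333

With m_i denoting the second derivative at x_i, h_i = 2, 1, and Δ_i = (y_(i+1) − y_i)/h_i = 5/2, -8:
  2·m_0 + 6·m_1 + 1·m_2 = 6(Δ_1 - Δ_0) = -63
Clamped end conditions give two more equations: 2h_0·m_0 + h_0·m_1 = 6(Δ_0 - p'(-2)) = 12 and h_1·m_1 + 2h_1·m_2 = 6(p'(1) - Δ_1) = 48.
Hence m_0 = 40/3, m_1 = -62/3, m_2 = 103/3.
On [0, 1], p'(t) = b_1 + 2c_1·t + 3d_1·t² with b_1 = Δ_1 - h_1(2m_1 + m_2)/6 = -41/6, c_1 = m_1/2 = -31/3, d_1 = (m_2 - m_1)/(6h_1) = 55/6. So p'(0) = -41/6.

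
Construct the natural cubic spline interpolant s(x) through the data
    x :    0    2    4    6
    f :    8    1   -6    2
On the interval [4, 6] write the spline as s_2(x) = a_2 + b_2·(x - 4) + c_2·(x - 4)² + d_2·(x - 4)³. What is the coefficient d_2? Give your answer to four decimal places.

-0.5000

Write σ_i for s''(x_i). With h_i = 2, 2, 2 and divided differences Δ_i = -7/2, -7/2, 4, the continuity of s' gives the tridiagonal system
  2·σ_0 + 8·σ_1 + 2·σ_2 = 6(Δ_1 - Δ_0) = 0
  2·σ_1 + 8·σ_2 + 2·σ_3 = 6(Δ_2 - Δ_1) = 45
Natural end conditions: σ_0 = σ_3 = 0.
Forward elimination and back-substitution give σ_0 = 0, σ_1 = -3/2, σ_2 = 6, σ_3 = 0.
On [4, 6], with s_2(x) = a_2 + b_2·(x - 4) + c_2·(x - 4)² + d_2·(x - 4)³: c_2 = σ_2/2 = 3, d_2 = (σ_3 - σ_2)/(6h_2) = -1/2, b_2 = Δ_2 - h_2(2σ_2 + σ_3)/6 = 0.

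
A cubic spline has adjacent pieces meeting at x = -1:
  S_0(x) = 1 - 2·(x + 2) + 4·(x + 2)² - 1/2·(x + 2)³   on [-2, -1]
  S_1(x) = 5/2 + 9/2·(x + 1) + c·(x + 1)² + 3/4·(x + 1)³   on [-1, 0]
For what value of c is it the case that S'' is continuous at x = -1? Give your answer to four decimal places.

2.5000

S_0''(x) = 8 - 3·(x + 2), so S_0''(-1) = 5. On the right, S_1''(-1) = 2c, so c = 5/2.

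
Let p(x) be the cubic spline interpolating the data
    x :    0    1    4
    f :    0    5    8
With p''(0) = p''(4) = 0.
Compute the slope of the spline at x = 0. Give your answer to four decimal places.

5.5000

With M_i denoting the second derivative at x_i, h_i = 1, 3, and Δ_i = (y_(i+1) − y_i)/h_i = 5, 1:
  1·M_0 + 8·M_1 + 3·M_2 = 6(Δ_1 - Δ_0) = -24
Natural end conditions: M_0 = M_2 = 0.
Forward elimination and back-substitution give M_0 = 0, M_1 = -3, M_2 = 0.
On [0, 1], p'(x) = b_0 + 2c_0·x + 3d_0·x² with b_0 = Δ_0 - h_0(2M_0 + M_1)/6 = 11/2, c_0 = M_0/2 = 0, d_0 = (M_1 - M_0)/(6h_0) = -1/2. So p'(0) = 11/2.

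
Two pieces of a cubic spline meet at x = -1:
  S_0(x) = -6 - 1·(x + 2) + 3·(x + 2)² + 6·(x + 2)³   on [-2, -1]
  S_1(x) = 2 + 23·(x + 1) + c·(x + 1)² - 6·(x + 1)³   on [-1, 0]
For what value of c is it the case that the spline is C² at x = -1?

S_0''(x) = 6 + 36·(x + 2), so S_0''(-1) = 42. On the right, S_1''(-1) = 2c, so c = 21.

21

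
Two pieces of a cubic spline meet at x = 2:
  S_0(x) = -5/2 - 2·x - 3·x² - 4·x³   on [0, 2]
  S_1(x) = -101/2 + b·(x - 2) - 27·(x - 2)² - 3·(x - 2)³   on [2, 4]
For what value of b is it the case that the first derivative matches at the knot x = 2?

S_0'(x) = -2 - 6·x - 12·x², so S_0'(2) = -62. On the right, S_1'(2) = b, so b = -62.

-62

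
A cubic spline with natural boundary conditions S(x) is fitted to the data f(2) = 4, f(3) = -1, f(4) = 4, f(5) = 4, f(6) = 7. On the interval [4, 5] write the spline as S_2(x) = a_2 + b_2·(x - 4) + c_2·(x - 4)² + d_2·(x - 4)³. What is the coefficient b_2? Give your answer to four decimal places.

3.3750

With M_i denoting the second derivative at x_i, h_i = 1, 1, 1, 1, and Δ_i = (y_(i+1) − y_i)/h_i = -5, 5, 0, 3:
  1·M_0 + 4·M_1 + 1·M_2 = 6(Δ_1 - Δ_0) = 60
  1·M_1 + 4·M_2 + 1·M_3 = 6(Δ_2 - Δ_1) = -30
  1·M_2 + 4·M_3 + 1·M_4 = 6(Δ_3 - Δ_2) = 18
Natural end conditions: M_0 = M_4 = 0.
Hence M_0 = 0, M_1 = 519/28, M_2 = -99/7, M_3 = 225/28, M_4 = 0.
On [4, 5], with S_2(x) = a_2 + b_2·(x - 4) + c_2·(x - 4)² + d_2·(x - 4)³: c_2 = M_2/2 = -99/14, d_2 = (M_3 - M_2)/(6h_2) = 207/56, b_2 = Δ_2 - h_2(2M_2 + M_3)/6 = 27/8.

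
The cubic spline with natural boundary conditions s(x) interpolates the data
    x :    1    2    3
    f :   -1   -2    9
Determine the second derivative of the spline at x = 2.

18

With m_i denoting the second derivative at x_i, h_i = 1, 1, and Δ_i = (y_(i+1) − y_i)/h_i = -1, 11:
  1·m_0 + 4·m_1 + 1·m_2 = 6(Δ_1 - Δ_0) = 72
Natural end conditions: m_0 = m_2 = 0.
Forward elimination and back-substitution give m_0 = 0, m_1 = 18, m_2 = 0.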